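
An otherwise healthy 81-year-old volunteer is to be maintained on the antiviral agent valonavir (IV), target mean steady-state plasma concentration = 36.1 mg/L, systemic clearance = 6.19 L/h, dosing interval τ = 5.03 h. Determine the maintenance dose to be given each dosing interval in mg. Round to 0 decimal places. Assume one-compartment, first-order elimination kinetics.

1124 mg

At steady state, Dose/τ = Css × CL.
Dose = Css × CL × τ = 36.1 × 6.190 × 5.03 = 1124 mg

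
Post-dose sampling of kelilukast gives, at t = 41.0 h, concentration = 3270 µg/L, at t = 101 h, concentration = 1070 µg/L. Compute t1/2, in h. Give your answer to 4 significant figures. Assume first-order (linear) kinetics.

37.23 h

k = ln(C₁/C₂) / (t₂ − t₁) = ln(3270/1070) / (101 − 41.0)
  = 1.117 / 60.00 = 0.01862 h⁻¹
t½ = ln2 / k = 0.693147 / 0.01862 = 37.23 h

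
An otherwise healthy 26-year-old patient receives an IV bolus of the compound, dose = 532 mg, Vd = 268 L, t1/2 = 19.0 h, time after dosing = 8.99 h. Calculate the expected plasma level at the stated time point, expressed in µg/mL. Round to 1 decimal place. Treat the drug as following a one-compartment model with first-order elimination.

1.4 µg/mL

C₀ = Dose / Vd = 532.0 / 268 = 1.985 mg/L
k = ln2 / t½ = 0.693147 / 19.0 = 0.03648 h⁻¹
C = C₀ · e^(−k·t) = 1.985 × e^(−0.03648 × 8.99)
  = 1.985 × 0.7204 = 1.430 mg/L
(1.430 mg/L = 1.430 µg/mL)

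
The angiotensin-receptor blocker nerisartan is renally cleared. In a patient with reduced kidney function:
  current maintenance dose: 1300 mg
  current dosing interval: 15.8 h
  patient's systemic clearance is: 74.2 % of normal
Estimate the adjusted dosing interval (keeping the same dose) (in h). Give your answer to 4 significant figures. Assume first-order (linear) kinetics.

21.29 h

To keep the same average steady-state level, dosing rate must scale with clearance.
CL ratio = 74.2 / 100 = 0.7420
New interval (same dose) = 15.8 / 0.7420 = 21.29 h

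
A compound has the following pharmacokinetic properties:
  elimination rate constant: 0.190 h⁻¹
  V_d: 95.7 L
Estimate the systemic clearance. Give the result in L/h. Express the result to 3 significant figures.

CL = k × Vd = 0.190 × 95.7 = 18.18 L/h

18.2 L/h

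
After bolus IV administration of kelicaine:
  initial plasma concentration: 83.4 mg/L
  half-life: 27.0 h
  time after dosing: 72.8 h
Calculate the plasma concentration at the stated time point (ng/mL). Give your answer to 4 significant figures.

12870 ng/mL

k = ln2 / t½ = 0.693147 / 27.0 = 0.02567 h⁻¹
C = C₀ · e^(−k·t) = 83.40 × e^(−0.02567 × 72.8)
  = 83.40 × 0.1543 = 12.87 mg/L
Convert: 12.87 mg/L × 1000 = 12870 ng/mL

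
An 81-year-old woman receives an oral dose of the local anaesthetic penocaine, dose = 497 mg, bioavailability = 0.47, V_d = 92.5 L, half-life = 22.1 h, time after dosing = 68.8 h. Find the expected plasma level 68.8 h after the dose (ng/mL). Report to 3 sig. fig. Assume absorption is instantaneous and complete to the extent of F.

292 ng/mL

Amount reaching circulation = F × Dose = 0.47 × 497.0 = 233.6 mg
C₀ = F·Dose / Vd = 233.6 / 92.5 = 2.525 mg/L
k = ln2 / t½ = 0.693147 / 22.1 = 0.03136 h⁻¹
C = C₀ · e^(−k·t) = 2.525 × e^(−0.03136 × 68.8)
  = 2.525 × 0.1156 = 0.2919 mg/L
Convert: 0.2919 mg/L × 1000 = 291.9 ng/mL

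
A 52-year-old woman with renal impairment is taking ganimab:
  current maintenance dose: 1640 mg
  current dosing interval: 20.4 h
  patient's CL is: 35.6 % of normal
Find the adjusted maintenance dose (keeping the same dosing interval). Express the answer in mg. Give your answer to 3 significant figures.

584 mg

To keep the same average steady-state level, dosing rate must scale with clearance.
CL ratio = 35.6 / 100 = 0.3560
New dose (same interval) = 1640 × 0.3560 = 583.8 mg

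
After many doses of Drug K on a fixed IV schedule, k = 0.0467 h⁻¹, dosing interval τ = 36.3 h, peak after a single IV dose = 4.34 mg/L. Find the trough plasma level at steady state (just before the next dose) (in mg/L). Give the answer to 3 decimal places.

e^(−kτ) = e^(−0.04670 × 36.3) = 0.1836
Accumulation ratio R = 1 / (1 − e^(−kτ)) = 1 / (1 − 0.1836) = 1.225
Steady-state trough = C₀ × R × e^(−kτ) = 4.34 × 1.225 × 0.1836 = 0.9761 mg/L

0.976 mg/L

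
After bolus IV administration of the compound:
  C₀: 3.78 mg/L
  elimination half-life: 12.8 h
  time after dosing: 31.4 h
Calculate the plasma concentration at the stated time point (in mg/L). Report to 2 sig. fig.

0.69 mg/L

k = ln2 / t½ = 0.693147 / 12.8 = 0.05415 h⁻¹
C = C₀ · e^(−k·t) = 3.780 × e^(−0.05415 × 31.4)
  = 3.780 × 0.1826 = 0.6902 mg/L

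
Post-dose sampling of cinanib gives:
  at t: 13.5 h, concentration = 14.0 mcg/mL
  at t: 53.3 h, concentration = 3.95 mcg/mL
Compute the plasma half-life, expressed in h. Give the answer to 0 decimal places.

22 h

k = ln(C₁/C₂) / (t₂ − t₁) = ln(14.0/3.95) / (53.3 − 13.5)
  = 1.265 / 39.80 = 0.03178 h⁻¹
t½ = ln2 / k = 0.693147 / 0.03178 = 21.81 h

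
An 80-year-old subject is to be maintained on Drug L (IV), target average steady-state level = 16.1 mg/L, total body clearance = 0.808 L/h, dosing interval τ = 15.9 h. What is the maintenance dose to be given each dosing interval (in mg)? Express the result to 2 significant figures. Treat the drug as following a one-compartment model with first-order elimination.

At steady state, Dose/τ = Css × CL.
Dose = Css × CL × τ = 16.1 × 0.8080 × 15.9 = 206.8 mg

210 mg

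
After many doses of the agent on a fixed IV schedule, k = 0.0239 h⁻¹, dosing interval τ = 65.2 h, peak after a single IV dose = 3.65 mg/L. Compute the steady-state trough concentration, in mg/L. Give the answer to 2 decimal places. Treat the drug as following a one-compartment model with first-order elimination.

0.97 mg/L

e^(−kτ) = e^(−0.02390 × 65.2) = 0.2105
Accumulation ratio R = 1 / (1 − e^(−kτ)) = 1 / (1 − 0.2105) = 1.267
Steady-state trough = C₀ × R × e^(−kτ) = 3.65 × 1.267 × 0.2105 = 0.9735 mg/L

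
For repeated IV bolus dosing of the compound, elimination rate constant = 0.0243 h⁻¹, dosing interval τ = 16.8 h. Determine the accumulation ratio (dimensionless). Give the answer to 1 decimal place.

3.0

e^(−kτ) = e^(−0.02430 × 16.8) = 0.6648
Accumulation ratio R = 1 / (1 − e^(−kτ)) = 1 / (1 − 0.6648) = 2.983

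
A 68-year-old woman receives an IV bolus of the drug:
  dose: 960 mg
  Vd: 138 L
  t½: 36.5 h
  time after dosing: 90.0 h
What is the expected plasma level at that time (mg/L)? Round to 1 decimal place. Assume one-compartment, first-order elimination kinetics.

C₀ = Dose / Vd = 960.0 / 138 = 6.957 mg/L
k = ln2 / t½ = 0.693147 / 36.5 = 0.01899 h⁻¹
C = C₀ · e^(−k·t) = 6.957 × e^(−0.01899 × 90.0)
  = 6.957 × 0.1810 = 1.259 mg/L

1.3 mg/L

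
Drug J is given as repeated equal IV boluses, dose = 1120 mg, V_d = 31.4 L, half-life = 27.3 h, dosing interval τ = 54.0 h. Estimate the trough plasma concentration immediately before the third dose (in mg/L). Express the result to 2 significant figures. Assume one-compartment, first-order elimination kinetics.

11 mg/L

C₀ per dose = Dose / Vd = 1120 / 31.4 = 35.67 mg/L
k = ln2 / t½ = 0.693147 / 27.3 = 0.02539 h⁻¹
Fraction remaining after one interval: r = e^(−kτ) = e^(−0.02539 × 54.0) = 0.2538
Before dose 3, 2 doses have been given (aged 1τ, 2τ).
C_trough = C₀ × (r + r²) = 35.67 × (0.2538 + 0.06441) = 11.35 mg/L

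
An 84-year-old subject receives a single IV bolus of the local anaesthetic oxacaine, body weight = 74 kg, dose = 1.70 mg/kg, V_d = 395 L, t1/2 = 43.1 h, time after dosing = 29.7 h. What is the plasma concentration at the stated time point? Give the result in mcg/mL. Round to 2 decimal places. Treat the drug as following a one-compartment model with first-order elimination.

0.20 mcg/mL

Total dose = 1.70 × 74 = 125.8 mg
C₀ = Dose / Vd = 125.8 / 395 = 0.3185 mg/L
k = ln2 / t½ = 0.693147 / 43.1 = 0.01608 h⁻¹
C = C₀ · e^(−k·t) = 0.3185 × e^(−0.01608 × 29.7)
  = 0.3185 × 0.6203 = 0.1976 mg/L
(0.1976 mg/L = 0.1976 mcg/mL)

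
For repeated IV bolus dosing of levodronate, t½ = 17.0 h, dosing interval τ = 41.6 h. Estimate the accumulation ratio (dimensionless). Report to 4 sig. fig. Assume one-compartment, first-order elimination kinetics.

1.225

k = ln2 / t½ = 0.693147 / 17.0 = 0.04077 h⁻¹
e^(−kτ) = e^(−0.04077 × 41.6) = 0.1834
Accumulation ratio R = 1 / (1 − e^(−kτ)) = 1 / (1 − 0.1834) = 1.225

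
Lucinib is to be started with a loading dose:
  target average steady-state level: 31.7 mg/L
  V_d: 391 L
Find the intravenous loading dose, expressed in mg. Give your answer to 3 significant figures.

LD = Css × Vd = 31.7 × 391 = 12390 mg

12400 mg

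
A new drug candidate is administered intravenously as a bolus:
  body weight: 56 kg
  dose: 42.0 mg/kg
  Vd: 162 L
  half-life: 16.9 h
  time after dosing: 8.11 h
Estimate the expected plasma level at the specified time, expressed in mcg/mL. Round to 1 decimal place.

10.4 mcg/mL

Total dose = 42.0 × 56 = 2352 mg
C₀ = Dose / Vd = 2352 / 162 = 14.52 mg/L
k = ln2 / t½ = 0.693147 / 16.9 = 0.04101 h⁻¹
C = C₀ · e^(−k·t) = 14.52 × e^(−0.04101 × 8.11)
  = 14.52 × 0.7171 = 10.41 mg/L
(10.41 mg/L = 10.41 mcg/mL)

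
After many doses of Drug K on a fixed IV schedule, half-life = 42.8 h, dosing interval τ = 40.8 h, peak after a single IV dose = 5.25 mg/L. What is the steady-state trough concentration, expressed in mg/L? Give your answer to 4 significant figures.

k = ln2 / t½ = 0.693147 / 42.8 = 0.01620 h⁻¹
e^(−kτ) = e^(−0.01620 × 40.8) = 0.5164
Accumulation ratio R = 1 / (1 − e^(−kτ)) = 1 / (1 − 0.5164) = 2.068
Steady-state trough = C₀ × R × e^(−kτ) = 5.25 × 2.068 × 0.5164 = 5.607 mg/L

5.607 mg/L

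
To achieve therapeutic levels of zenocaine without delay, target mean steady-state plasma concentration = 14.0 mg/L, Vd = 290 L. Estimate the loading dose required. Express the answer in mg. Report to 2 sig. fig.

LD = Css × Vd = 14.0 × 290 = 4060 mg

4100 mg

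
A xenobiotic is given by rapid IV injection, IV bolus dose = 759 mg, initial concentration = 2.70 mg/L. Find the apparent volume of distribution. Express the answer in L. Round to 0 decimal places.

Vd = Dose / C₀ = 759.0 / 2.70 = 281.1 L

281 L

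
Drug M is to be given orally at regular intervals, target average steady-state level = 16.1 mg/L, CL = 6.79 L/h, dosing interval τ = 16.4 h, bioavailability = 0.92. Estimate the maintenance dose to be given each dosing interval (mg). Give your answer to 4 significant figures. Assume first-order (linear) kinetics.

1949 mg

At steady state, F × (Dose/τ) = Css × CL.
Dose = Css × CL × τ / F = 16.1 × 6.790 × 16.4 / 0.92 = 1949 mg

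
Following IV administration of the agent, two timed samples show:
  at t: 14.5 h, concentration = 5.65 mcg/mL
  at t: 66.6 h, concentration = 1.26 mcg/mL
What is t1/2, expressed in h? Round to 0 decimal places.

24 h

k = ln(C₁/C₂) / (t₂ − t₁) = ln(5.65/1.26) / (66.6 − 14.5)
  = 1.501 / 52.10 = 0.02881 h⁻¹
t½ = ln2 / k = 0.693147 / 0.02881 = 24.06 h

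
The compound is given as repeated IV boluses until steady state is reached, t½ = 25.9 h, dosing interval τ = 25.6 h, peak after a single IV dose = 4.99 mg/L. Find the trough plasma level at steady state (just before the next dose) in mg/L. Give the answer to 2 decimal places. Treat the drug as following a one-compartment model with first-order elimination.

k = ln2 / t½ = 0.693147 / 25.9 = 0.02676 h⁻¹
e^(−kτ) = e^(−0.02676 × 25.6) = 0.5041
Accumulation ratio R = 1 / (1 − e^(−kτ)) = 1 / (1 − 0.5041) = 2.017
Steady-state trough = C₀ × R × e^(−kτ) = 4.99 × 2.017 × 0.5041 = 5.074 mg/L

5.07 mg/L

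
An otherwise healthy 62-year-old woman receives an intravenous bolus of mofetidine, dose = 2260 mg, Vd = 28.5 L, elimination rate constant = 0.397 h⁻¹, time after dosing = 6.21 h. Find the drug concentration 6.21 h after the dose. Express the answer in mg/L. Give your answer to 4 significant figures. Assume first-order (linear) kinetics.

C₀ = Dose / Vd = 2260 / 28.5 = 79.30 mg/L
C = C₀ · e^(−k·t) = 79.30 × e^(−0.3970 × 6.21)
  = 79.30 × 0.08498 = 6.739 mg/L

6.739 mg/L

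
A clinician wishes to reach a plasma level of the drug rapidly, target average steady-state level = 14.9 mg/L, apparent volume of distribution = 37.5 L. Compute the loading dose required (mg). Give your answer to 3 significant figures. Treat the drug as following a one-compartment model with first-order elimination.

LD = Css × Vd = 14.9 × 37.5 = 558.8 mg

559 mg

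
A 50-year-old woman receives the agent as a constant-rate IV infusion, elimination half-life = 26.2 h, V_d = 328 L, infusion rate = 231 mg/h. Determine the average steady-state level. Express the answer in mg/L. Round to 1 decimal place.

26.6 mg/L

k = ln2 / t½ = 0.693147 / 26.2 = 0.02646 h⁻¹
CL = k × Vd = 0.02646 × 328 = 8.679 L/h
At steady state Css = R₀ / CL = 231 / 8.679 = 26.62 mg/L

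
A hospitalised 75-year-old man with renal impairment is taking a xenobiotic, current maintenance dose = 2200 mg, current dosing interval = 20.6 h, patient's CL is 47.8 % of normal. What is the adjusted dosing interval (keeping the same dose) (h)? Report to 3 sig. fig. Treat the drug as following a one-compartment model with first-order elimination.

43.1 h

To keep the same average steady-state level, dosing rate must scale with clearance.
CL ratio = 47.8 / 100 = 0.4780
New interval (same dose) = 20.6 / 0.4780 = 43.10 h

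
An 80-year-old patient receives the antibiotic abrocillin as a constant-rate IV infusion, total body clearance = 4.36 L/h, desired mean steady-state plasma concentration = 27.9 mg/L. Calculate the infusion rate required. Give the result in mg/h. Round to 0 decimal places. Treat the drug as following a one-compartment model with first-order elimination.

122 mg/h

At steady state, infusion rate R₀ = Css × CL = 27.9 × 4.360 = 121.6 mg/h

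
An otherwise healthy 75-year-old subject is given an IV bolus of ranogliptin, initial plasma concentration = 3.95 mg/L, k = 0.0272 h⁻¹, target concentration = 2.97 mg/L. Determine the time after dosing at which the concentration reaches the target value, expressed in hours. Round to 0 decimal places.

t = ln(C₀ / C) / k = ln(3.950 / 2.97) / 0.02720
  = ln(1.330) / 0.02720 = 0.2852 / 0.02720 = 10.49 h

10 h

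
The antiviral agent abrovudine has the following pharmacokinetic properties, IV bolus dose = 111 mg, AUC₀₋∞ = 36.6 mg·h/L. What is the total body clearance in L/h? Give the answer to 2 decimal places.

3.03 L/h

CL = Dose / AUC = 111 / 36.6 = 3.033 L/h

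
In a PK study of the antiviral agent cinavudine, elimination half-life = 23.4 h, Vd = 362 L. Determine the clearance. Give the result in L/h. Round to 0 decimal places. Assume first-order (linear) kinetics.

11 L/h

k = ln2 / t½ = 0.693147 / 23.4 = 0.02962 h⁻¹
CL = k × Vd = 0.02962 × 362 = 10.72 L/h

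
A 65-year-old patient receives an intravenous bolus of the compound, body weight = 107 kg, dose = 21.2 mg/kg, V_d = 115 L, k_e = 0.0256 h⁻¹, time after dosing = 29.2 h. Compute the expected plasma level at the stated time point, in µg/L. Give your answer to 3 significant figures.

9340 µg/L

Total dose = 21.2 × 107 = 2268 mg
C₀ = Dose / Vd = 2268 / 115 = 19.72 mg/L
C = C₀ · e^(−k·t) = 19.72 × e^(−0.02560 × 29.2)
  = 19.72 × 0.4735 = 9.337 mg/L
Convert: 9.337 mg/L × 1000 = 9337 µg/L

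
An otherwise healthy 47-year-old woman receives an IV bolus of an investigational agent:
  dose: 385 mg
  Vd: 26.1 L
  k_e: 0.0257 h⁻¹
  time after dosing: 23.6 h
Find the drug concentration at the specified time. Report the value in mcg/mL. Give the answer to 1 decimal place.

C₀ = Dose / Vd = 385.0 / 26.1 = 14.75 mg/L
C = C₀ · e^(−k·t) = 14.75 × e^(−0.02570 × 23.6)
  = 14.75 × 0.5452 = 8.042 mg/L
(8.042 mg/L = 8.042 mcg/mL)

8.0 mcg/mL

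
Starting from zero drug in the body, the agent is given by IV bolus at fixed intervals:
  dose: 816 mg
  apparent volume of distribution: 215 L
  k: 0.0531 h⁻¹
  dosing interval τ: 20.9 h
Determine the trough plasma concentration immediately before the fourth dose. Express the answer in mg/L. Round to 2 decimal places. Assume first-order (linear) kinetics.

1.80 mg/L

C₀ per dose = Dose / Vd = 816 / 215 = 3.795 mg/L
Fraction remaining after one interval: r = e^(−kτ) = e^(−0.05310 × 20.9) = 0.3296
Before dose 4, 3 doses have been given (aged 1τ, 2τ, 3τ).
C_trough = C₀ × (r + r² + … + r^3) = C₀ × r(1−r^3)/(1−r)
        = 3.795 × 0.3296 × (1 − 0.03581) / (1 − 0.3296) = 1.799 mg/L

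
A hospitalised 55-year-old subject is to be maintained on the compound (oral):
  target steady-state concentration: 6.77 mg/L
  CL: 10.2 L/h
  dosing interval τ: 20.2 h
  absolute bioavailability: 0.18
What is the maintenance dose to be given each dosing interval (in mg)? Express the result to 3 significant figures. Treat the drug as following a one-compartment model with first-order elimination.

At steady state, F × (Dose/τ) = Css × CL.
Dose = Css × CL × τ / F = 6.77 × 10.20 × 20.2 / 0.18 = 7749 mg

7750 mg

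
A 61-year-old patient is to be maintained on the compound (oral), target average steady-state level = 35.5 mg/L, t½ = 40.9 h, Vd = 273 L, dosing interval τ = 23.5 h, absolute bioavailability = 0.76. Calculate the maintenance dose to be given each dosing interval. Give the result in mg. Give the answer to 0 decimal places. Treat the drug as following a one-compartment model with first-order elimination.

k = ln2 / t½ = 0.693147 / 40.9 = 0.01695 h⁻¹
CL = k × Vd = 0.01695 × 273 = 4.627 L/h
At steady state, F × (Dose/τ) = Css × CL.
Dose = Css × CL × τ / F = 35.5 × 4.627 × 23.5 / 0.76 = 5079 mg

5079 mg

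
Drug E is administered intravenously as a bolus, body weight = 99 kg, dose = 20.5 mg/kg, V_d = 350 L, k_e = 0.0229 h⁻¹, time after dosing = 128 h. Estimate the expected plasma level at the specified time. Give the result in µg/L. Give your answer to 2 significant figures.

310 µg/L

Total dose = 20.5 × 99 = 2030 mg
C₀ = Dose / Vd = 2030 / 350 = 5.800 mg/L
C = C₀ · e^(−k·t) = 5.800 × e^(−0.02290 × 128)
  = 5.800 × 0.05333 = 0.3093 mg/L
Convert: 0.3093 mg/L × 1000 = 309.3 µg/L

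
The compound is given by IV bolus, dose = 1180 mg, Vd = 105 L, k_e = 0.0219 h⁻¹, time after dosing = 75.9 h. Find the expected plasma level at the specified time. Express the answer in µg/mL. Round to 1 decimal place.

2.1 µg/mL

C₀ = Dose / Vd = 1180 / 105 = 11.24 mg/L
C = C₀ · e^(−k·t) = 11.24 × e^(−0.02190 × 75.9)
  = 11.24 × 0.1897 = 2.132 mg/L
(2.132 mg/L = 2.132 µg/mL)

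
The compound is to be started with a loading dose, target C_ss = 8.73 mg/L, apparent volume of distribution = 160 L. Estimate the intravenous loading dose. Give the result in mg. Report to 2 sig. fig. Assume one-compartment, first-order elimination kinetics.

1400 mg

LD = Css × Vd = 8.73 × 160 = 1397 mg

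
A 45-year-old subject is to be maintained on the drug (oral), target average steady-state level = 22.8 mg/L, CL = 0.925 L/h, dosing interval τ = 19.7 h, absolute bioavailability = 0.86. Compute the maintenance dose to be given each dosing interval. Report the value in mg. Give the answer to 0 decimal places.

483 mg

At steady state, F × (Dose/τ) = Css × CL.
Dose = Css × CL × τ / F = 22.8 × 0.9250 × 19.7 / 0.86 = 483.1 mg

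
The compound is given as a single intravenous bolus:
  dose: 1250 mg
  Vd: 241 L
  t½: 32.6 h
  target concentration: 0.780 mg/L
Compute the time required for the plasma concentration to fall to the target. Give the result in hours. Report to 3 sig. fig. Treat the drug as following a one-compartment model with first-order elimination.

89.1 h

C₀ = Dose / Vd = 1250 / 241 = 5.187 mg/L
k = ln2 / t½ = 0.693147 / 32.6 = 0.02126 h⁻¹
t = ln(C₀ / C) / k = ln(5.187 / 0.780) / 0.02126
  = ln(6.650) / 0.02126 = 1.895 / 0.02126 = 89.13 h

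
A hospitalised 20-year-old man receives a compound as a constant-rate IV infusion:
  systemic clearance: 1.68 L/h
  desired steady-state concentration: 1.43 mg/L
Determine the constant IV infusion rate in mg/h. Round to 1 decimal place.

2.4 mg/h

At steady state, infusion rate R₀ = Css × CL = 1.43 × 1.680 = 2.402 mg/h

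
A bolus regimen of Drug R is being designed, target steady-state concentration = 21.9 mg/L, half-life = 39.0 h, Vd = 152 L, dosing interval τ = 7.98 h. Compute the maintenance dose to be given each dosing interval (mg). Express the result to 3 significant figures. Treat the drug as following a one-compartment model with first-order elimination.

472 mg

k = ln2 / t½ = 0.693147 / 39.0 = 0.01777 h⁻¹
CL = k × Vd = 0.01777 × 152 = 2.701 L/h
At steady state, Dose/τ = Css × CL.
Dose = Css × CL × τ = 21.9 × 2.701 × 7.98 = 472.0 mg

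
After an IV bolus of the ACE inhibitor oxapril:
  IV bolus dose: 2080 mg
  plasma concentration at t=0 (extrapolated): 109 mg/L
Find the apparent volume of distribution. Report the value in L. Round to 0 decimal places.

Vd = Dose / C₀ = 2080 / 109 = 19.08 L

19 L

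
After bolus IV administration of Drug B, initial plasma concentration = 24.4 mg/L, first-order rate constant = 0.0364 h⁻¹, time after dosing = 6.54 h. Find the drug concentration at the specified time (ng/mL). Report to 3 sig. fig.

19200 ng/mL

C = C₀ · e^(−k·t) = 24.40 × e^(−0.03640 × 6.54)
  = 24.40 × 0.7882 = 19.23 mg/L
Convert: 19.23 mg/L × 1000 = 19230 ng/mL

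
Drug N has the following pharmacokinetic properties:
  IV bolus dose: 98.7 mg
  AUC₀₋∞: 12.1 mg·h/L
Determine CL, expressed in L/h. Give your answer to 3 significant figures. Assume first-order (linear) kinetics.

8.16 L/h

CL = Dose / AUC = 98.7 / 12.1 = 8.157 L/h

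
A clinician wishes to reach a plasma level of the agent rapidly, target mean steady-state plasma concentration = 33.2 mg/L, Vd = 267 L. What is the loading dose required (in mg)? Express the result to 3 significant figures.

8860 mg

LD = Css × Vd = 33.2 × 267 = 8864 mg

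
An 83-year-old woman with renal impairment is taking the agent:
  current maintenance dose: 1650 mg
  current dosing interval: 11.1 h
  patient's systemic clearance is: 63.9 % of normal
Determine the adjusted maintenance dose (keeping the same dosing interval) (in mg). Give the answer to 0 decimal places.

To keep the same average steady-state level, dosing rate must scale with clearance.
CL ratio = 63.9 / 100 = 0.6390
New dose (same interval) = 1650 × 0.6390 = 1054 mg

1054 mg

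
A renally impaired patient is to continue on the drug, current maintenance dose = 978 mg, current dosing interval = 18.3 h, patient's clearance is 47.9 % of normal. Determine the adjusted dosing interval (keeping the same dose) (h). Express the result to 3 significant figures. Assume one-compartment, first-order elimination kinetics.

38.2 h

To keep the same average steady-state level, dosing rate must scale with clearance.
CL ratio = 47.9 / 100 = 0.4790
New interval (same dose) = 18.3 / 0.4790 = 38.20 h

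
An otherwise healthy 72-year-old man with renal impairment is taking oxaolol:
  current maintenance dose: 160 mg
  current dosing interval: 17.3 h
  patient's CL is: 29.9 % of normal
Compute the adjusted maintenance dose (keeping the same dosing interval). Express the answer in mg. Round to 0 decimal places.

To keep the same average steady-state level, dosing rate must scale with clearance.
CL ratio = 29.9 / 100 = 0.2990
New dose (same interval) = 160 × 0.2990 = 47.84 mg

48 mg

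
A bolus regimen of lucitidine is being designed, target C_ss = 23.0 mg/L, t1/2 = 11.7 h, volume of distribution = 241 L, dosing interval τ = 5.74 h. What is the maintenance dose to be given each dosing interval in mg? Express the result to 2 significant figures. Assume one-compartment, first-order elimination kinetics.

1900 mg

k = ln2 / t½ = 0.693147 / 11.7 = 0.05924 h⁻¹
CL = k × Vd = 0.05924 × 241 = 14.28 L/h
At steady state, Dose/τ = Css × CL.
Dose = Css × CL × τ = 23.0 × 14.28 × 5.74 = 1885 mg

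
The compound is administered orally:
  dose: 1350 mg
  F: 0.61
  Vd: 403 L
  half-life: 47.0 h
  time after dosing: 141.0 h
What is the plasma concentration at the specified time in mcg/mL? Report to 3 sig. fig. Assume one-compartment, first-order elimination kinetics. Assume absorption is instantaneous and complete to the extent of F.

Amount reaching circulation = F × Dose = 0.61 × 1350 = 823.5 mg
C₀ = F·Dose / Vd = 823.5 / 403 = 2.043 mg/L
k = ln2 / t½ = 0.693147 / 47.0 = 0.01475 h⁻¹
t / t½ = 141.0 / 47.0 = 3 half-lives
C = C₀ × (1/2)^3 = 2.043 × 0.1250 = 0.2554 mg/L
(0.2554 mg/L = 0.2554 mcg/mL)

0.255 mcg/mL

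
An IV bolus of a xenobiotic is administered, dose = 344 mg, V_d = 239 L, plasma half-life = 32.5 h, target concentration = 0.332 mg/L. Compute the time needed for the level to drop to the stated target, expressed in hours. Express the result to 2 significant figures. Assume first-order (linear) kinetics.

C₀ = Dose / Vd = 344.0 / 239 = 1.439 mg/L
k = ln2 / t½ = 0.693147 / 32.5 = 0.02133 h⁻¹
t = ln(C₀ / C) / k = ln(1.439 / 0.332) / 0.02133
  = ln(4.334) / 0.02133 = 1.466 / 0.02133 = 68.73 h

69 h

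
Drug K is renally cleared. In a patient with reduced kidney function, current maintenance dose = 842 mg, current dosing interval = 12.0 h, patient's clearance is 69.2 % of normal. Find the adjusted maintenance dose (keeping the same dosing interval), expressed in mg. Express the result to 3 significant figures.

To keep the same average steady-state level, dosing rate must scale with clearance.
CL ratio = 69.2 / 100 = 0.6920
New dose (same interval) = 842 × 0.6920 = 582.7 mg

583 mg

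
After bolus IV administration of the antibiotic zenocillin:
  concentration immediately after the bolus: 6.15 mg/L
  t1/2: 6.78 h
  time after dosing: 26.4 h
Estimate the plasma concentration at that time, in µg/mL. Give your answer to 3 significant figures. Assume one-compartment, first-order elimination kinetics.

0.414 µg/mL

k = ln2 / t½ = 0.693147 / 6.78 = 0.1022 h⁻¹
C = C₀ · e^(−k·t) = 6.150 × e^(−0.1022 × 26.4)
  = 6.150 × 0.06733 = 0.4141 mg/L
(0.4141 mg/L = 0.4141 µg/mL)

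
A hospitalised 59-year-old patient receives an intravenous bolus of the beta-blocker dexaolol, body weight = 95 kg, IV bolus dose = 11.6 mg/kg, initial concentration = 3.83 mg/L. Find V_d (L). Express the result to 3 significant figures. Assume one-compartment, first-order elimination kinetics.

Dose = 11.6 × 95 = 1102 mg
Vd = Dose / C₀ = 1102 / 3.83 = 287.7 L

288 L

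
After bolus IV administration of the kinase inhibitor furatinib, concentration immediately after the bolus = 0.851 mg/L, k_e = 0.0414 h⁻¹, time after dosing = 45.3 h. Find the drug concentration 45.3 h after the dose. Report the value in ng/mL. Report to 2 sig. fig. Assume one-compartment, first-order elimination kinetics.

130 ng/mL

C = C₀ · e^(−k·t) = 0.8510 × e^(−0.04140 × 45.3)
  = 0.8510 × 0.1533 = 0.1305 mg/L
Convert: 0.1305 mg/L × 1000 = 130.5 ng/mL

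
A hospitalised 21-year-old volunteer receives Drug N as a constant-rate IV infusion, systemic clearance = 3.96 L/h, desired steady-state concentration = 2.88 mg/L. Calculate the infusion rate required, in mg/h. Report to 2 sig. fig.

11 mg/h

At steady state, infusion rate R₀ = Css × CL = 2.88 × 3.960 = 11.40 mg/h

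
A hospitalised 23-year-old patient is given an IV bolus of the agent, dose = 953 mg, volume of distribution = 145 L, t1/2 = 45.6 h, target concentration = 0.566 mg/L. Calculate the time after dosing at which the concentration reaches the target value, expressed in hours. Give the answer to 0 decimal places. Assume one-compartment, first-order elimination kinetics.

161 h

C₀ = Dose / Vd = 953.0 / 145 = 6.572 mg/L
k = ln2 / t½ = 0.693147 / 45.6 = 0.01520 h⁻¹
t = ln(C₀ / C) / k = ln(6.572 / 0.566) / 0.01520
  = ln(11.61) / 0.01520 = 2.452 / 0.01520 = 161.3 h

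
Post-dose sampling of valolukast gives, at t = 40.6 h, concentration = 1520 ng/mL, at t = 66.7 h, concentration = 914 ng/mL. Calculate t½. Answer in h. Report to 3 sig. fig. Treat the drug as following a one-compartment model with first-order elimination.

k = ln(C₁/C₂) / (t₂ − t₁) = ln(1520/914) / (66.7 − 40.6)
  = 0.5086 / 26.10 = 0.01949 h⁻¹
t½ = ln2 / k = 0.693147 / 0.01949 = 35.56 h

35.6 h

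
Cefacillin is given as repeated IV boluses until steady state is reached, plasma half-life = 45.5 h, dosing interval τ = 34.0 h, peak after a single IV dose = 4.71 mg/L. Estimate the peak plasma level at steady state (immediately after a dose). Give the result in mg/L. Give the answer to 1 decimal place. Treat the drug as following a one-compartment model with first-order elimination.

11.7 mg/L

k = ln2 / t½ = 0.693147 / 45.5 = 0.01523 h⁻¹
e^(−kτ) = e^(−0.01523 × 34.0) = 0.5958
Accumulation ratio R = 1 / (1 − e^(−kτ)) = 1 / (1 − 0.5958) = 2.474
Steady-state peak = C₀ × R = 4.71 × 2.474 = 11.65 mg/L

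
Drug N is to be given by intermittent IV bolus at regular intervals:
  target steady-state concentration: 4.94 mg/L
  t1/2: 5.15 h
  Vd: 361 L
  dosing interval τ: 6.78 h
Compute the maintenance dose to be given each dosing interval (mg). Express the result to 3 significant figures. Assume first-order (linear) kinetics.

k = ln2 / t½ = 0.693147 / 5.15 = 0.1346 h⁻¹
CL = k × Vd = 0.1346 × 361 = 48.59 L/h
At steady state, Dose/τ = Css × CL.
Dose = Css × CL × τ = 4.94 × 48.59 × 6.78 = 1627 mg

1630 mg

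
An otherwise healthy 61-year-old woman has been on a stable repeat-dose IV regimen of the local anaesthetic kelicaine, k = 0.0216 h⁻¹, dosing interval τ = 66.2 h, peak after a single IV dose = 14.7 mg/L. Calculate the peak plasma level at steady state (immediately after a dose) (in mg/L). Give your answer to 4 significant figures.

e^(−kτ) = e^(−0.02160 × 66.2) = 0.2393
Accumulation ratio R = 1 / (1 − e^(−kτ)) = 1 / (1 − 0.2393) = 1.315
Steady-state peak = C₀ × R = 14.7 × 1.315 = 19.33 mg/L

19.33 mg/L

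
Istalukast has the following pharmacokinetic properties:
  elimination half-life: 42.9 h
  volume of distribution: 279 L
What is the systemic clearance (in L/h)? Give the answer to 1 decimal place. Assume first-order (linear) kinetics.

k = ln2 / t½ = 0.693147 / 42.9 = 0.01616 h⁻¹
CL = k × Vd = 0.01616 × 279 = 4.509 L/h

4.5 L/h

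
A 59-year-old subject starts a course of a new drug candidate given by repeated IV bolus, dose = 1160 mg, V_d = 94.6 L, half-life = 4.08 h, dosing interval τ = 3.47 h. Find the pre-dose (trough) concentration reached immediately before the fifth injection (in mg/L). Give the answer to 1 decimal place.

C₀ per dose = Dose / Vd = 1160 / 94.6 = 12.26 mg/L
k = ln2 / t½ = 0.693147 / 4.08 = 0.1699 h⁻¹
Fraction remaining after one interval: r = e^(−kτ) = e^(−0.1699 × 3.47) = 0.5546
Before dose 5, 4 doses have been given (aged 1τ, 2τ, 3τ, 4τ).
C_trough = C₀ × (r + r² + … + r^4) = C₀ × r(1−r^4)/(1−r)
        = 12.26 × 0.5546 × (1 − 0.09461) / (1 − 0.5546) = 13.82 mg/L

13.8 mg/L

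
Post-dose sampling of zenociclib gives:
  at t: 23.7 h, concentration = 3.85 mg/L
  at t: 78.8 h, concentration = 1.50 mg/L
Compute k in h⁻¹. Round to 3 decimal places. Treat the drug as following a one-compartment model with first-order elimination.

0.017 h⁻¹

k = ln(C₁/C₂) / (t₂ − t₁) = ln(3.85/1.50) / (78.8 − 23.7)
  = 0.9426 / 55.10 = 0.01711 h⁻¹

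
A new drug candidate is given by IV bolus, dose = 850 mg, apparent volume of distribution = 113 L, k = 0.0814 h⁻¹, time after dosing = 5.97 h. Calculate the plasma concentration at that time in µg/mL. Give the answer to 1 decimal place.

C₀ = Dose / Vd = 850.0 / 113 = 7.522 mg/L
C = C₀ · e^(−k·t) = 7.522 × e^(−0.08140 × 5.97)
  = 7.522 × 0.6151 = 4.627 mg/L
(4.627 mg/L = 4.627 µg/mL)

4.6 µg/mL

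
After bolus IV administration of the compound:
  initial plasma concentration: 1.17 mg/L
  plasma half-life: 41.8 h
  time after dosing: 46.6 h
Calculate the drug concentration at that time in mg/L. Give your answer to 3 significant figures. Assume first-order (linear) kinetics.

k = ln2 / t½ = 0.693147 / 41.8 = 0.01658 h⁻¹
C = C₀ · e^(−k·t) = 1.170 × e^(−0.01658 × 46.6)
  = 1.170 × 0.4618 = 0.5403 mg/L

0.540 mg/L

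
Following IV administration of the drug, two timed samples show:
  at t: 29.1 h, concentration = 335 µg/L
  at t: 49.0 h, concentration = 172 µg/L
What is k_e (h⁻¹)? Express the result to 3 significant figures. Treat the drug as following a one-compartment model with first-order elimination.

0.0335 h⁻¹

k = ln(C₁/C₂) / (t₂ − t₁) = ln(335/172) / (49.0 − 29.1)
  = 0.6666 / 19.90 = 0.03350 h⁻¹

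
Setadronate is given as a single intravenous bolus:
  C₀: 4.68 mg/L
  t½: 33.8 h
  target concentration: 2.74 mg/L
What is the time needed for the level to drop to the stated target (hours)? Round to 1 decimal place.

26.1 h

k = ln2 / t½ = 0.693147 / 33.8 = 0.02051 h⁻¹
t = ln(C₀ / C) / k = ln(4.680 / 2.74) / 0.02051
  = ln(1.708) / 0.02051 = 0.5353 / 0.02051 = 26.10 h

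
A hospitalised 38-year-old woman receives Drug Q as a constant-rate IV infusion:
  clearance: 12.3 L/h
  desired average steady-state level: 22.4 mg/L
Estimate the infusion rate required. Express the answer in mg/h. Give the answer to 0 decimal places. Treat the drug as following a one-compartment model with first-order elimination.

276 mg/h

At steady state, infusion rate R₀ = Css × CL = 22.4 × 12.30 = 275.5 mg/h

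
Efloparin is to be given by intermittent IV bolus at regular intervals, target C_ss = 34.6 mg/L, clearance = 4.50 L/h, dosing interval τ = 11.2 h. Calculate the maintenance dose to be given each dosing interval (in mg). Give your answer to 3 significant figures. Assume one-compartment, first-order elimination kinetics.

1740 mg

At steady state, Dose/τ = Css × CL.
Dose = Css × CL × τ = 34.6 × 4.500 × 11.2 = 1744 mg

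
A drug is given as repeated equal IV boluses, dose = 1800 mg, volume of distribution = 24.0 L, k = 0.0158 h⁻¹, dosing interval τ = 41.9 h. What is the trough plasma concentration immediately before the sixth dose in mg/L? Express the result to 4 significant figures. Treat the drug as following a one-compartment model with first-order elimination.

76.98 mg/L

C₀ per dose = Dose / Vd = 1800 / 24.0 = 75.00 mg/L
Fraction remaining after one interval: r = e^(−kτ) = e^(−0.01580 × 41.9) = 0.5158
Before dose 6, 5 doses have been given (aged 1τ, 2τ, 3τ, 4τ, 5τ).
C_trough = C₀ × (r + r² + … + r^5) = C₀ × r(1−r^5)/(1−r)
        = 75.00 × 0.5158 × (1 − 0.03651) / (1 − 0.5158) = 76.98 mg/L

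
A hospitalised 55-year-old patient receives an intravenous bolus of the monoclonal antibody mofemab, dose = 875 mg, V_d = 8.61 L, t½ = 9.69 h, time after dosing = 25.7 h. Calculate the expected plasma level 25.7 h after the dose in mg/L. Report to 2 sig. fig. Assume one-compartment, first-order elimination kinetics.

16 mg/L

C₀ = Dose / Vd = 875.0 / 8.61 = 101.6 mg/L
k = ln2 / t½ = 0.693147 / 9.69 = 0.07153 h⁻¹
C = C₀ · e^(−k·t) = 101.6 × e^(−0.07153 × 25.7)
  = 101.6 × 0.1591 = 16.16 mg/L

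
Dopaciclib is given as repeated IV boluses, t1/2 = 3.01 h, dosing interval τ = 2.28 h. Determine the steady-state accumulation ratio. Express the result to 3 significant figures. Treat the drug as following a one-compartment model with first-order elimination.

2.45

k = ln2 / t½ = 0.693147 / 3.01 = 0.2303 h⁻¹
e^(−kτ) = e^(−0.2303 × 2.28) = 0.5915
Accumulation ratio R = 1 / (1 − e^(−kτ)) = 1 / (1 − 0.5915) = 2.448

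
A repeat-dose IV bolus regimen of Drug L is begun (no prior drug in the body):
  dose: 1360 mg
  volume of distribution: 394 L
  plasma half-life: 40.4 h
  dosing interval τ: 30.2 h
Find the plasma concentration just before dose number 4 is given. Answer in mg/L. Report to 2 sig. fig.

C₀ per dose = Dose / Vd = 1360 / 394 = 3.452 mg/L
k = ln2 / t½ = 0.693147 / 40.4 = 0.01716 h⁻¹
Fraction remaining after one interval: r = e^(−kτ) = e^(−0.01716 × 30.2) = 0.5956
Before dose 4, 3 doses have been given (aged 1τ, 2τ, 3τ).
C_trough = C₀ × (r + r² + … + r^3) = C₀ × r(1−r^3)/(1−r)
        = 3.452 × 0.5956 × (1 − 0.2113) / (1 − 0.5956) = 4.010 mg/L

4.0 mg/L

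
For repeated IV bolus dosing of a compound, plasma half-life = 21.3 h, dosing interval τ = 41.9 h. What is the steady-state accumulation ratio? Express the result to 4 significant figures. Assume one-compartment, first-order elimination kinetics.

k = ln2 / t½ = 0.693147 / 21.3 = 0.03254 h⁻¹
e^(−kτ) = e^(−0.03254 × 41.9) = 0.2558
Accumulation ratio R = 1 / (1 − e^(−kτ)) = 1 / (1 − 0.2558) = 1.344

1.344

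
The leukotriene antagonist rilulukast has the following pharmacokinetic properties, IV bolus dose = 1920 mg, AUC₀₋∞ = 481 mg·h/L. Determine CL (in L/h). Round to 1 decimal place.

4.0 L/h

CL = Dose / AUC = 1920 / 481 = 3.992 L/h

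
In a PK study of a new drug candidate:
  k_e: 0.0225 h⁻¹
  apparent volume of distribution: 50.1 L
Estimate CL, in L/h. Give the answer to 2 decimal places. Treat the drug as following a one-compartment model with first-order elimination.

CL = k × Vd = 0.0225 × 50.1 = 1.127 L/h

1.13 L/h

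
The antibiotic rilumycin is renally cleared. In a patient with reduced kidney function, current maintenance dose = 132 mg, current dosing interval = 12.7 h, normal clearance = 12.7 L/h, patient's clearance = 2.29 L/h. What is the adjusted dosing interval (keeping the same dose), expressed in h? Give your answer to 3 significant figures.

To keep the same average steady-state level, dosing rate must scale with clearance.
CL ratio = 2.29 / 12.7 = 0.1803
New interval (same dose) = 12.7 / 0.1803 = 70.44 h

70.4 h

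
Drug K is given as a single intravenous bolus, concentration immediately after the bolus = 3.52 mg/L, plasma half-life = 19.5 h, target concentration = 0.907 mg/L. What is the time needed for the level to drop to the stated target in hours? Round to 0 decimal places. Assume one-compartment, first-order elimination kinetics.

38 h

k = ln2 / t½ = 0.693147 / 19.5 = 0.03555 h⁻¹
t = ln(C₀ / C) / k = ln(3.520 / 0.907) / 0.03555
  = ln(3.881) / 0.03555 = 1.356 / 0.03555 = 38.14 h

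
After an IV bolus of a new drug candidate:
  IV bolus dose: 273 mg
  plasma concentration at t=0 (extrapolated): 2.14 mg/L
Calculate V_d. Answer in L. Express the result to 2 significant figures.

130 L

Vd = Dose / C₀ = 273.0 / 2.14 = 127.6 L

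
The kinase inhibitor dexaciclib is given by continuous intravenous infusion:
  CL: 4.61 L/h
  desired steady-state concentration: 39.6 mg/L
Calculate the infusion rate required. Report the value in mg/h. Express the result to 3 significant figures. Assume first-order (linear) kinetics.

At steady state, infusion rate R₀ = Css × CL = 39.6 × 4.610 = 182.6 mg/h

183 mg/h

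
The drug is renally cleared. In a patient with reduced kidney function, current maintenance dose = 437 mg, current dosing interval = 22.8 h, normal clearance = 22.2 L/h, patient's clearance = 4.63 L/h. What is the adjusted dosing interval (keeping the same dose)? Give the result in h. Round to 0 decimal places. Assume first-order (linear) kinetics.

To keep the same average steady-state level, dosing rate must scale with clearance.
CL ratio = 4.63 / 22.2 = 0.2086
New interval (same dose) = 22.8 / 0.2086 = 109.3 h

109 h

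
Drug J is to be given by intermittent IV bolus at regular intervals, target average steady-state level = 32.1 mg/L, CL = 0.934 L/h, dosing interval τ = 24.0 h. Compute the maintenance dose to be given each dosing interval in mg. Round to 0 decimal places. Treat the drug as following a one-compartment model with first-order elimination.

At steady state, Dose/τ = Css × CL.
Dose = Css × CL × τ = 32.1 × 0.9340 × 24.0 = 719.6 mg

720 mg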